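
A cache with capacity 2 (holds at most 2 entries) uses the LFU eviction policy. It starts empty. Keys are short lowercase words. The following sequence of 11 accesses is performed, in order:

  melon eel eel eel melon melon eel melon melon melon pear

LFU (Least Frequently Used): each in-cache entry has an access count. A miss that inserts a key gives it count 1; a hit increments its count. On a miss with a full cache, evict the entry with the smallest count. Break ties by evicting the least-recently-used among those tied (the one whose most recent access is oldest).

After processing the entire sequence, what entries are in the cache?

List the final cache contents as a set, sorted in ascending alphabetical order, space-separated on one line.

Answer: melon pear

Derivation:
LFU simulation (capacity=2):
  1. access melon: MISS. Cache: [melon(c=1)]
  2. access eel: MISS. Cache: [melon(c=1) eel(c=1)]
  3. access eel: HIT, count now 2. Cache: [melon(c=1) eel(c=2)]
  4. access eel: HIT, count now 3. Cache: [melon(c=1) eel(c=3)]
  5. access melon: HIT, count now 2. Cache: [melon(c=2) eel(c=3)]
  6. access melon: HIT, count now 3. Cache: [eel(c=3) melon(c=3)]
  7. access eel: HIT, count now 4. Cache: [melon(c=3) eel(c=4)]
  8. access melon: HIT, count now 4. Cache: [eel(c=4) melon(c=4)]
  9. access melon: HIT, count now 5. Cache: [eel(c=4) melon(c=5)]
  10. access melon: HIT, count now 6. Cache: [eel(c=4) melon(c=6)]
  11. access pear: MISS, evict eel(c=4). Cache: [pear(c=1) melon(c=6)]
Total: 8 hits, 3 misses, 1 evictions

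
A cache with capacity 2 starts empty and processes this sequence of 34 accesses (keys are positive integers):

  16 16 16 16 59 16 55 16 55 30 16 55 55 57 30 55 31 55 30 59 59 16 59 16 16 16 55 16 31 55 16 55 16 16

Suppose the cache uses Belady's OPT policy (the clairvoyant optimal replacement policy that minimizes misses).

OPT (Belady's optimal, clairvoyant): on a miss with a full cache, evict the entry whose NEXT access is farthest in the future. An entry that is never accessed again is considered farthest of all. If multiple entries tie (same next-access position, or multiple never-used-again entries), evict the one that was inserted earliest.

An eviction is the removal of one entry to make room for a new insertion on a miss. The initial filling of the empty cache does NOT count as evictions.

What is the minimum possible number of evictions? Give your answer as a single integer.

OPT (Belady) simulation (capacity=2):
  1. access 16: MISS. Cache: [16]
  2. access 16: HIT. Next use of 16: step 3. Cache: [16]
  3. access 16: HIT. Next use of 16: step 4. Cache: [16]
  4. access 16: HIT. Next use of 16: step 6. Cache: [16]
  5. access 59: MISS. Cache: [16 59]
  6. access 16: HIT. Next use of 16: step 8. Cache: [16 59]
  7. access 55: MISS, evict 59 (next use: step 20). Cache: [16 55]
  8. access 16: HIT. Next use of 16: step 11. Cache: [16 55]
  9. access 55: HIT. Next use of 55: step 12. Cache: [16 55]
  10. access 30: MISS, evict 55 (next use: step 12). Cache: [16 30]
  11. access 16: HIT. Next use of 16: step 22. Cache: [16 30]
  12. access 55: MISS, evict 16 (next use: step 22). Cache: [30 55]
  13. access 55: HIT. Next use of 55: step 16. Cache: [30 55]
  14. access 57: MISS, evict 55 (next use: step 16). Cache: [30 57]
  15. access 30: HIT. Next use of 30: step 19. Cache: [30 57]
  16. access 55: MISS, evict 57 (next use: never). Cache: [30 55]
  17. access 31: MISS, evict 30 (next use: step 19). Cache: [55 31]
  18. access 55: HIT. Next use of 55: step 27. Cache: [55 31]
  19. access 30: MISS, evict 31 (next use: step 29). Cache: [55 30]
  20. access 59: MISS, evict 30 (next use: never). Cache: [55 59]
  21. access 59: HIT. Next use of 59: step 23. Cache: [55 59]
  22. access 16: MISS, evict 55 (next use: step 27). Cache: [59 16]
  23. access 59: HIT. Next use of 59: never. Cache: [59 16]
  24. access 16: HIT. Next use of 16: step 25. Cache: [59 16]
  25. access 16: HIT. Next use of 16: step 26. Cache: [59 16]
  26. access 16: HIT. Next use of 16: step 28. Cache: [59 16]
  27. access 55: MISS, evict 59 (next use: never). Cache: [16 55]
  28. access 16: HIT. Next use of 16: step 31. Cache: [16 55]
  29. access 31: MISS, evict 16 (next use: step 31). Cache: [55 31]
  30. access 55: HIT. Next use of 55: step 32. Cache: [55 31]
  31. access 16: MISS, evict 31 (next use: never). Cache: [55 16]
  32. access 55: HIT. Next use of 55: never. Cache: [55 16]
  33. access 16: HIT. Next use of 16: step 34. Cache: [55 16]
  34. access 16: HIT. Next use of 16: never. Cache: [55 16]
Total: 20 hits, 14 misses, 12 evictions

Answer: 12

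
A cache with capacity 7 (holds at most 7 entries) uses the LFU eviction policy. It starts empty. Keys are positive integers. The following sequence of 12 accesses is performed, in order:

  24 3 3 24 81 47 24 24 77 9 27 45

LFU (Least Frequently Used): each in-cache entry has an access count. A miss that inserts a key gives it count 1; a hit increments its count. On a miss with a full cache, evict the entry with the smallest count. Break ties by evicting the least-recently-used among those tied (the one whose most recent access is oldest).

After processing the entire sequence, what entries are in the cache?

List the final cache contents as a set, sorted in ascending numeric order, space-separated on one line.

LFU simulation (capacity=7):
  1. access 24: MISS. Cache: [24(c=1)]
  2. access 3: MISS. Cache: [24(c=1) 3(c=1)]
  3. access 3: HIT, count now 2. Cache: [24(c=1) 3(c=2)]
  4. access 24: HIT, count now 2. Cache: [3(c=2) 24(c=2)]
  5. access 81: MISS. Cache: [81(c=1) 3(c=2) 24(c=2)]
  6. access 47: MISS. Cache: [81(c=1) 47(c=1) 3(c=2) 24(c=2)]
  7. access 24: HIT, count now 3. Cache: [81(c=1) 47(c=1) 3(c=2) 24(c=3)]
  8. access 24: HIT, count now 4. Cache: [81(c=1) 47(c=1) 3(c=2) 24(c=4)]
  9. access 77: MISS. Cache: [81(c=1) 47(c=1) 77(c=1) 3(c=2) 24(c=4)]
  10. access 9: MISS. Cache: [81(c=1) 47(c=1) 77(c=1) 9(c=1) 3(c=2) 24(c=4)]
  11. access 27: MISS. Cache: [81(c=1) 47(c=1) 77(c=1) 9(c=1) 27(c=1) 3(c=2) 24(c=4)]
  12. access 45: MISS, evict 81(c=1). Cache: [47(c=1) 77(c=1) 9(c=1) 27(c=1) 45(c=1) 3(c=2) 24(c=4)]
Total: 4 hits, 8 misses, 1 evictions

Answer: 3 9 24 27 45 47 77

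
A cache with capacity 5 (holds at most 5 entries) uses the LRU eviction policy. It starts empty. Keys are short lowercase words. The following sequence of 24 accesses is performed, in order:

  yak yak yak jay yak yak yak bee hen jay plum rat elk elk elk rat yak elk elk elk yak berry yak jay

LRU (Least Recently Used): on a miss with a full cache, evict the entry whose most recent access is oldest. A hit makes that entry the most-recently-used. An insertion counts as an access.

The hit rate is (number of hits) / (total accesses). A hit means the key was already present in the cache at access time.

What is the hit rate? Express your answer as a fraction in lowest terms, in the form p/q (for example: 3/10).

LRU simulation (capacity=5):
  1. access yak: MISS. Cache (LRU->MRU): [yak]
  2. access yak: HIT. Cache (LRU->MRU): [yak]
  3. access yak: HIT. Cache (LRU->MRU): [yak]
  4. access jay: MISS. Cache (LRU->MRU): [yak jay]
  5. access yak: HIT. Cache (LRU->MRU): [jay yak]
  6. access yak: HIT. Cache (LRU->MRU): [jay yak]
  7. access yak: HIT. Cache (LRU->MRU): [jay yak]
  8. access bee: MISS. Cache (LRU->MRU): [jay yak bee]
  9. access hen: MISS. Cache (LRU->MRU): [jay yak bee hen]
  10. access jay: HIT. Cache (LRU->MRU): [yak bee hen jay]
  11. access plum: MISS. Cache (LRU->MRU): [yak bee hen jay plum]
  12. access rat: MISS, evict yak. Cache (LRU->MRU): [bee hen jay plum rat]
  13. access elk: MISS, evict bee. Cache (LRU->MRU): [hen jay plum rat elk]
  14. access elk: HIT. Cache (LRU->MRU): [hen jay plum rat elk]
  15. access elk: HIT. Cache (LRU->MRU): [hen jay plum rat elk]
  16. access rat: HIT. Cache (LRU->MRU): [hen jay plum elk rat]
  17. access yak: MISS, evict hen. Cache (LRU->MRU): [jay plum elk rat yak]
  18. access elk: HIT. Cache (LRU->MRU): [jay plum rat yak elk]
  19. access elk: HIT. Cache (LRU->MRU): [jay plum rat yak elk]
  20. access elk: HIT. Cache (LRU->MRU): [jay plum rat yak elk]
  21. access yak: HIT. Cache (LRU->MRU): [jay plum rat elk yak]
  22. access berry: MISS, evict jay. Cache (LRU->MRU): [plum rat elk yak berry]
  23. access yak: HIT. Cache (LRU->MRU): [plum rat elk berry yak]
  24. access jay: MISS, evict plum. Cache (LRU->MRU): [rat elk berry yak jay]
Total: 14 hits, 10 misses, 5 evictions

Hit rate = 14/24 = 7/12

Answer: 7/12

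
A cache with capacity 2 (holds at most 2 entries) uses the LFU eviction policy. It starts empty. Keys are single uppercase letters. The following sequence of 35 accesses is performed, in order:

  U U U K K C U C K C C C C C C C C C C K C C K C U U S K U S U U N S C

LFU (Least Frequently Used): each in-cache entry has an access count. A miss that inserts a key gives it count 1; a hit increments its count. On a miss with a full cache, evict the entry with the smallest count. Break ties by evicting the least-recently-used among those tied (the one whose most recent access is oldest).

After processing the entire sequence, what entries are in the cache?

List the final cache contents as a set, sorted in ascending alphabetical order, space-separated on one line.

LFU simulation (capacity=2):
  1. access U: MISS. Cache: [U(c=1)]
  2. access U: HIT, count now 2. Cache: [U(c=2)]
  3. access U: HIT, count now 3. Cache: [U(c=3)]
  4. access K: MISS. Cache: [K(c=1) U(c=3)]
  5. access K: HIT, count now 2. Cache: [K(c=2) U(c=3)]
  6. access C: MISS, evict K(c=2). Cache: [C(c=1) U(c=3)]
  7. access U: HIT, count now 4. Cache: [C(c=1) U(c=4)]
  8. access C: HIT, count now 2. Cache: [C(c=2) U(c=4)]
  9. access K: MISS, evict C(c=2). Cache: [K(c=1) U(c=4)]
  10. access C: MISS, evict K(c=1). Cache: [C(c=1) U(c=4)]
  11. access C: HIT, count now 2. Cache: [C(c=2) U(c=4)]
  12. access C: HIT, count now 3. Cache: [C(c=3) U(c=4)]
  13. access C: HIT, count now 4. Cache: [U(c=4) C(c=4)]
  14. access C: HIT, count now 5. Cache: [U(c=4) C(c=5)]
  15. access C: HIT, count now 6. Cache: [U(c=4) C(c=6)]
  16. access C: HIT, count now 7. Cache: [U(c=4) C(c=7)]
  17. access C: HIT, count now 8. Cache: [U(c=4) C(c=8)]
  18. access C: HIT, count now 9. Cache: [U(c=4) C(c=9)]
  19. access C: HIT, count now 10. Cache: [U(c=4) C(c=10)]
  20. access K: MISS, evict U(c=4). Cache: [K(c=1) C(c=10)]
  21. access C: HIT, count now 11. Cache: [K(c=1) C(c=11)]
  22. access C: HIT, count now 12. Cache: [K(c=1) C(c=12)]
  23. access K: HIT, count now 2. Cache: [K(c=2) C(c=12)]
  24. access C: HIT, count now 13. Cache: [K(c=2) C(c=13)]
  25. access U: MISS, evict K(c=2). Cache: [U(c=1) C(c=13)]
  26. access U: HIT, count now 2. Cache: [U(c=2) C(c=13)]
  27. access S: MISS, evict U(c=2). Cache: [S(c=1) C(c=13)]
  28. access K: MISS, evict S(c=1). Cache: [K(c=1) C(c=13)]
  29. access U: MISS, evict K(c=1). Cache: [U(c=1) C(c=13)]
  30. access S: MISS, evict U(c=1). Cache: [S(c=1) C(c=13)]
  31. access U: MISS, evict S(c=1). Cache: [U(c=1) C(c=13)]
  32. access U: HIT, count now 2. Cache: [U(c=2) C(c=13)]
  33. access N: MISS, evict U(c=2). Cache: [N(c=1) C(c=13)]
  34. access S: MISS, evict N(c=1). Cache: [S(c=1) C(c=13)]
  35. access C: HIT, count now 14. Cache: [S(c=1) C(c=14)]
Total: 21 hits, 14 misses, 12 evictions

Answer: C S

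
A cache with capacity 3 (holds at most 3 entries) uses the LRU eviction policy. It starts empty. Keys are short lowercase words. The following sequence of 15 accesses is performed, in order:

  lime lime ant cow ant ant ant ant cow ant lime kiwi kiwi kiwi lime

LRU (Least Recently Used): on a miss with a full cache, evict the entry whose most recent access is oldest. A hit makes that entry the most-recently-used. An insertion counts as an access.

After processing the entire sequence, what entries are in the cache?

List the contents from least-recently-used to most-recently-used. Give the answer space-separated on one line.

LRU simulation (capacity=3):
  1. access lime: MISS. Cache (LRU->MRU): [lime]
  2. access lime: HIT. Cache (LRU->MRU): [lime]
  3. access ant: MISS. Cache (LRU->MRU): [lime ant]
  4. access cow: MISS. Cache (LRU->MRU): [lime ant cow]
  5. access ant: HIT. Cache (LRU->MRU): [lime cow ant]
  6. access ant: HIT. Cache (LRU->MRU): [lime cow ant]
  7. access ant: HIT. Cache (LRU->MRU): [lime cow ant]
  8. access ant: HIT. Cache (LRU->MRU): [lime cow ant]
  9. access cow: HIT. Cache (LRU->MRU): [lime ant cow]
  10. access ant: HIT. Cache (LRU->MRU): [lime cow ant]
  11. access lime: HIT. Cache (LRU->MRU): [cow ant lime]
  12. access kiwi: MISS, evict cow. Cache (LRU->MRU): [ant lime kiwi]
  13. access kiwi: HIT. Cache (LRU->MRU): [ant lime kiwi]
  14. access kiwi: HIT. Cache (LRU->MRU): [ant lime kiwi]
  15. access lime: HIT. Cache (LRU->MRU): [ant kiwi lime]
Total: 11 hits, 4 misses, 1 evictions

Answer: ant kiwi lime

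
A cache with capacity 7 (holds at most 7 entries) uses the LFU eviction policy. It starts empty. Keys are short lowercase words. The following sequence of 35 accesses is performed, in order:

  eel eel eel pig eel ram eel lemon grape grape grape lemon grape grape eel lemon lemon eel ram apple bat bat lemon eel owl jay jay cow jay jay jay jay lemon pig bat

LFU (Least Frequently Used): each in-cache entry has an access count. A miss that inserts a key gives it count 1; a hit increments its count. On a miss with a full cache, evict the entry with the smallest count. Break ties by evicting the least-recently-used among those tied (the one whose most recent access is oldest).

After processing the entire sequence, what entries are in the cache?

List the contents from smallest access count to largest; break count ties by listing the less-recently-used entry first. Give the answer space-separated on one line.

Answer: pig ram bat grape jay lemon eel

Derivation:
LFU simulation (capacity=7):
  1. access eel: MISS. Cache: [eel(c=1)]
  2. access eel: HIT, count now 2. Cache: [eel(c=2)]
  3. access eel: HIT, count now 3. Cache: [eel(c=3)]
  4. access pig: MISS. Cache: [pig(c=1) eel(c=3)]
  5. access eel: HIT, count now 4. Cache: [pig(c=1) eel(c=4)]
  6. access ram: MISS. Cache: [pig(c=1) ram(c=1) eel(c=4)]
  7. access eel: HIT, count now 5. Cache: [pig(c=1) ram(c=1) eel(c=5)]
  8. access lemon: MISS. Cache: [pig(c=1) ram(c=1) lemon(c=1) eel(c=5)]
  9. access grape: MISS. Cache: [pig(c=1) ram(c=1) lemon(c=1) grape(c=1) eel(c=5)]
  10. access grape: HIT, count now 2. Cache: [pig(c=1) ram(c=1) lemon(c=1) grape(c=2) eel(c=5)]
  11. access grape: HIT, count now 3. Cache: [pig(c=1) ram(c=1) lemon(c=1) grape(c=3) eel(c=5)]
  12. access lemon: HIT, count now 2. Cache: [pig(c=1) ram(c=1) lemon(c=2) grape(c=3) eel(c=5)]
  13. access grape: HIT, count now 4. Cache: [pig(c=1) ram(c=1) lemon(c=2) grape(c=4) eel(c=5)]
  14. access grape: HIT, count now 5. Cache: [pig(c=1) ram(c=1) lemon(c=2) eel(c=5) grape(c=5)]
  15. access eel: HIT, count now 6. Cache: [pig(c=1) ram(c=1) lemon(c=2) grape(c=5) eel(c=6)]
  16. access lemon: HIT, count now 3. Cache: [pig(c=1) ram(c=1) lemon(c=3) grape(c=5) eel(c=6)]
  17. access lemon: HIT, count now 4. Cache: [pig(c=1) ram(c=1) lemon(c=4) grape(c=5) eel(c=6)]
  18. access eel: HIT, count now 7. Cache: [pig(c=1) ram(c=1) lemon(c=4) grape(c=5) eel(c=7)]
  19. access ram: HIT, count now 2. Cache: [pig(c=1) ram(c=2) lemon(c=4) grape(c=5) eel(c=7)]
  20. access apple: MISS. Cache: [pig(c=1) apple(c=1) ram(c=2) lemon(c=4) grape(c=5) eel(c=7)]
  21. access bat: MISS. Cache: [pig(c=1) apple(c=1) bat(c=1) ram(c=2) lemon(c=4) grape(c=5) eel(c=7)]
  22. access bat: HIT, count now 2. Cache: [pig(c=1) apple(c=1) ram(c=2) bat(c=2) lemon(c=4) grape(c=5) eel(c=7)]
  23. access lemon: HIT, count now 5. Cache: [pig(c=1) apple(c=1) ram(c=2) bat(c=2) grape(c=5) lemon(c=5) eel(c=7)]
  24. access eel: HIT, count now 8. Cache: [pig(c=1) apple(c=1) ram(c=2) bat(c=2) grape(c=5) lemon(c=5) eel(c=8)]
  25. access owl: MISS, evict pig(c=1). Cache: [apple(c=1) owl(c=1) ram(c=2) bat(c=2) grape(c=5) lemon(c=5) eel(c=8)]
  26. access jay: MISS, evict apple(c=1). Cache: [owl(c=1) jay(c=1) ram(c=2) bat(c=2) grape(c=5) lemon(c=5) eel(c=8)]
  27. access jay: HIT, count now 2. Cache: [owl(c=1) ram(c=2) bat(c=2) jay(c=2) grape(c=5) lemon(c=5) eel(c=8)]
  28. access cow: MISS, evict owl(c=1). Cache: [cow(c=1) ram(c=2) bat(c=2) jay(c=2) grape(c=5) lemon(c=5) eel(c=8)]
  29. access jay: HIT, count now 3. Cache: [cow(c=1) ram(c=2) bat(c=2) jay(c=3) grape(c=5) lemon(c=5) eel(c=8)]
  30. access jay: HIT, count now 4. Cache: [cow(c=1) ram(c=2) bat(c=2) jay(c=4) grape(c=5) lemon(c=5) eel(c=8)]
  31. access jay: HIT, count now 5. Cache: [cow(c=1) ram(c=2) bat(c=2) grape(c=5) lemon(c=5) jay(c=5) eel(c=8)]
  32. access jay: HIT, count now 6. Cache: [cow(c=1) ram(c=2) bat(c=2) grape(c=5) lemon(c=5) jay(c=6) eel(c=8)]
  33. access lemon: HIT, count now 6. Cache: [cow(c=1) ram(c=2) bat(c=2) grape(c=5) jay(c=6) lemon(c=6) eel(c=8)]
  34. access pig: MISS, evict cow(c=1). Cache: [pig(c=1) ram(c=2) bat(c=2) grape(c=5) jay(c=6) lemon(c=6) eel(c=8)]
  35. access bat: HIT, count now 3. Cache: [pig(c=1) ram(c=2) bat(c=3) grape(c=5) jay(c=6) lemon(c=6) eel(c=8)]
Total: 24 hits, 11 misses, 4 evictions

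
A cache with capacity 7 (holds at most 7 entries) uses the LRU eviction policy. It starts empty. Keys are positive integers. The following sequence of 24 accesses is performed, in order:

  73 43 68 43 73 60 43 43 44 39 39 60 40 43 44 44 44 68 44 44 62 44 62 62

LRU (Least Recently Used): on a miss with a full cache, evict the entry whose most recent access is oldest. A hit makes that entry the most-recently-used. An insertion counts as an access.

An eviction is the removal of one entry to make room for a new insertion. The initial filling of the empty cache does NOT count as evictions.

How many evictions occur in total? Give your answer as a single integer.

LRU simulation (capacity=7):
  1. access 73: MISS. Cache (LRU->MRU): [73]
  2. access 43: MISS. Cache (LRU->MRU): [73 43]
  3. access 68: MISS. Cache (LRU->MRU): [73 43 68]
  4. access 43: HIT. Cache (LRU->MRU): [73 68 43]
  5. access 73: HIT. Cache (LRU->MRU): [68 43 73]
  6. access 60: MISS. Cache (LRU->MRU): [68 43 73 60]
  7. access 43: HIT. Cache (LRU->MRU): [68 73 60 43]
  8. access 43: HIT. Cache (LRU->MRU): [68 73 60 43]
  9. access 44: MISS. Cache (LRU->MRU): [68 73 60 43 44]
  10. access 39: MISS. Cache (LRU->MRU): [68 73 60 43 44 39]
  11. access 39: HIT. Cache (LRU->MRU): [68 73 60 43 44 39]
  12. access 60: HIT. Cache (LRU->MRU): [68 73 43 44 39 60]
  13. access 40: MISS. Cache (LRU->MRU): [68 73 43 44 39 60 40]
  14. access 43: HIT. Cache (LRU->MRU): [68 73 44 39 60 40 43]
  15. access 44: HIT. Cache (LRU->MRU): [68 73 39 60 40 43 44]
  16. access 44: HIT. Cache (LRU->MRU): [68 73 39 60 40 43 44]
  17. access 44: HIT. Cache (LRU->MRU): [68 73 39 60 40 43 44]
  18. access 68: HIT. Cache (LRU->MRU): [73 39 60 40 43 44 68]
  19. access 44: HIT. Cache (LRU->MRU): [73 39 60 40 43 68 44]
  20. access 44: HIT. Cache (LRU->MRU): [73 39 60 40 43 68 44]
  21. access 62: MISS, evict 73. Cache (LRU->MRU): [39 60 40 43 68 44 62]
  22. access 44: HIT. Cache (LRU->MRU): [39 60 40 43 68 62 44]
  23. access 62: HIT. Cache (LRU->MRU): [39 60 40 43 68 44 62]
  24. access 62: HIT. Cache (LRU->MRU): [39 60 40 43 68 44 62]
Total: 16 hits, 8 misses, 1 evictions

Answer: 1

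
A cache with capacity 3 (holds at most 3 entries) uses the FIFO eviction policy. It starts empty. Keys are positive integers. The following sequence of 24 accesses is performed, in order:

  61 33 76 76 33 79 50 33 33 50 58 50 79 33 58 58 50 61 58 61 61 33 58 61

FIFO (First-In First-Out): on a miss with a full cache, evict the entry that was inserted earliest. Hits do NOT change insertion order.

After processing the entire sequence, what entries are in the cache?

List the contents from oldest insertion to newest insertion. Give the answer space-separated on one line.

FIFO simulation (capacity=3):
  1. access 61: MISS. Cache (old->new): [61]
  2. access 33: MISS. Cache (old->new): [61 33]
  3. access 76: MISS. Cache (old->new): [61 33 76]
  4. access 76: HIT. Cache (old->new): [61 33 76]
  5. access 33: HIT. Cache (old->new): [61 33 76]
  6. access 79: MISS, evict 61. Cache (old->new): [33 76 79]
  7. access 50: MISS, evict 33. Cache (old->new): [76 79 50]
  8. access 33: MISS, evict 76. Cache (old->new): [79 50 33]
  9. access 33: HIT. Cache (old->new): [79 50 33]
  10. access 50: HIT. Cache (old->new): [79 50 33]
  11. access 58: MISS, evict 79. Cache (old->new): [50 33 58]
  12. access 50: HIT. Cache (old->new): [50 33 58]
  13. access 79: MISS, evict 50. Cache (old->new): [33 58 79]
  14. access 33: HIT. Cache (old->new): [33 58 79]
  15. access 58: HIT. Cache (old->new): [33 58 79]
  16. access 58: HIT. Cache (old->new): [33 58 79]
  17. access 50: MISS, evict 33. Cache (old->new): [58 79 50]
  18. access 61: MISS, evict 58. Cache (old->new): [79 50 61]
  19. access 58: MISS, evict 79. Cache (old->new): [50 61 58]
  20. access 61: HIT. Cache (old->new): [50 61 58]
  21. access 61: HIT. Cache (old->new): [50 61 58]
  22. access 33: MISS, evict 50. Cache (old->new): [61 58 33]
  23. access 58: HIT. Cache (old->new): [61 58 33]
  24. access 61: HIT. Cache (old->new): [61 58 33]
Total: 12 hits, 12 misses, 9 evictions

Answer: 61 58 33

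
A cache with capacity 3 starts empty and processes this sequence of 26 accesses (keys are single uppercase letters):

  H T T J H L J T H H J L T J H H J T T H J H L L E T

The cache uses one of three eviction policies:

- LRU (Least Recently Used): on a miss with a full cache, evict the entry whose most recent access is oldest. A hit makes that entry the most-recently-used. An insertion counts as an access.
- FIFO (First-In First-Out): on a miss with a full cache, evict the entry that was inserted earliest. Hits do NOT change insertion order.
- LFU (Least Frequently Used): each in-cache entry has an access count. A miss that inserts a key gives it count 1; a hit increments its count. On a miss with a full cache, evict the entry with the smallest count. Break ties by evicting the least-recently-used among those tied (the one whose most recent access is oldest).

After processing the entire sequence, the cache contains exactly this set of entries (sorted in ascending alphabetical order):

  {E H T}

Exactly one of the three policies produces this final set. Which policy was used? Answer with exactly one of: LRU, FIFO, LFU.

Simulating under each policy and comparing final sets:
  LRU: final set = {E L T} -> differs
  FIFO: final set = {E L T} -> differs
  LFU: final set = {E H T} -> MATCHES target
Only LFU produces the target set.

Answer: LFU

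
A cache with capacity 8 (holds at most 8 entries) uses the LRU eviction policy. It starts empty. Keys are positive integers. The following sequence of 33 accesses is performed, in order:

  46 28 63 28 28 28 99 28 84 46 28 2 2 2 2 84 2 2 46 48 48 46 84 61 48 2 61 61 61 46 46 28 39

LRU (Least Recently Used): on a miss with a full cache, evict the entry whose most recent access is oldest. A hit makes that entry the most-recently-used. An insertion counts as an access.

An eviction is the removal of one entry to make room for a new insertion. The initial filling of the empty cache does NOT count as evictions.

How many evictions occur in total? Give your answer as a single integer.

LRU simulation (capacity=8):
  1. access 46: MISS. Cache (LRU->MRU): [46]
  2. access 28: MISS. Cache (LRU->MRU): [46 28]
  3. access 63: MISS. Cache (LRU->MRU): [46 28 63]
  4. access 28: HIT. Cache (LRU->MRU): [46 63 28]
  5. access 28: HIT. Cache (LRU->MRU): [46 63 28]
  6. access 28: HIT. Cache (LRU->MRU): [46 63 28]
  7. access 99: MISS. Cache (LRU->MRU): [46 63 28 99]
  8. access 28: HIT. Cache (LRU->MRU): [46 63 99 28]
  9. access 84: MISS. Cache (LRU->MRU): [46 63 99 28 84]
  10. access 46: HIT. Cache (LRU->MRU): [63 99 28 84 46]
  11. access 28: HIT. Cache (LRU->MRU): [63 99 84 46 28]
  12. access 2: MISS. Cache (LRU->MRU): [63 99 84 46 28 2]
  13. access 2: HIT. Cache (LRU->MRU): [63 99 84 46 28 2]
  14. access 2: HIT. Cache (LRU->MRU): [63 99 84 46 28 2]
  15. access 2: HIT. Cache (LRU->MRU): [63 99 84 46 28 2]
  16. access 84: HIT. Cache (LRU->MRU): [63 99 46 28 2 84]
  17. access 2: HIT. Cache (LRU->MRU): [63 99 46 28 84 2]
  18. access 2: HIT. Cache (LRU->MRU): [63 99 46 28 84 2]
  19. access 46: HIT. Cache (LRU->MRU): [63 99 28 84 2 46]
  20. access 48: MISS. Cache (LRU->MRU): [63 99 28 84 2 46 48]
  21. access 48: HIT. Cache (LRU->MRU): [63 99 28 84 2 46 48]
  22. access 46: HIT. Cache (LRU->MRU): [63 99 28 84 2 48 46]
  23. access 84: HIT. Cache (LRU->MRU): [63 99 28 2 48 46 84]
  24. access 61: MISS. Cache (LRU->MRU): [63 99 28 2 48 46 84 61]
  25. access 48: HIT. Cache (LRU->MRU): [63 99 28 2 46 84 61 48]
  26. access 2: HIT. Cache (LRU->MRU): [63 99 28 46 84 61 48 2]
  27. access 61: HIT. Cache (LRU->MRU): [63 99 28 46 84 48 2 61]
  28. access 61: HIT. Cache (LRU->MRU): [63 99 28 46 84 48 2 61]
  29. access 61: HIT. Cache (LRU->MRU): [63 99 28 46 84 48 2 61]
  30. access 46: HIT. Cache (LRU->MRU): [63 99 28 84 48 2 61 46]
  31. access 46: HIT. Cache (LRU->MRU): [63 99 28 84 48 2 61 46]
  32. access 28: HIT. Cache (LRU->MRU): [63 99 84 48 2 61 46 28]
  33. access 39: MISS, evict 63. Cache (LRU->MRU): [99 84 48 2 61 46 28 39]
Total: 24 hits, 9 misses, 1 evictions

Answer: 1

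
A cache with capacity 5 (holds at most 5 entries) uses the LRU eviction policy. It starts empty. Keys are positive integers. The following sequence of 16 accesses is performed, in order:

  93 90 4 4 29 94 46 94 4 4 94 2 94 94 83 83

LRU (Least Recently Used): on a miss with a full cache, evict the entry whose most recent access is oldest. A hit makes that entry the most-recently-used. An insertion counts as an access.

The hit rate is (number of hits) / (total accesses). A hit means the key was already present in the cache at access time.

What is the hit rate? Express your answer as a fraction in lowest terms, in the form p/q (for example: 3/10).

Answer: 1/2

Derivation:
LRU simulation (capacity=5):
  1. access 93: MISS. Cache (LRU->MRU): [93]
  2. access 90: MISS. Cache (LRU->MRU): [93 90]
  3. access 4: MISS. Cache (LRU->MRU): [93 90 4]
  4. access 4: HIT. Cache (LRU->MRU): [93 90 4]
  5. access 29: MISS. Cache (LRU->MRU): [93 90 4 29]
  6. access 94: MISS. Cache (LRU->MRU): [93 90 4 29 94]
  7. access 46: MISS, evict 93. Cache (LRU->MRU): [90 4 29 94 46]
  8. access 94: HIT. Cache (LRU->MRU): [90 4 29 46 94]
  9. access 4: HIT. Cache (LRU->MRU): [90 29 46 94 4]
  10. access 4: HIT. Cache (LRU->MRU): [90 29 46 94 4]
  11. access 94: HIT. Cache (LRU->MRU): [90 29 46 4 94]
  12. access 2: MISS, evict 90. Cache (LRU->MRU): [29 46 4 94 2]
  13. access 94: HIT. Cache (LRU->MRU): [29 46 4 2 94]
  14. access 94: HIT. Cache (LRU->MRU): [29 46 4 2 94]
  15. access 83: MISS, evict 29. Cache (LRU->MRU): [46 4 2 94 83]
  16. access 83: HIT. Cache (LRU->MRU): [46 4 2 94 83]
Total: 8 hits, 8 misses, 3 evictions

Hit rate = 8/16 = 1/2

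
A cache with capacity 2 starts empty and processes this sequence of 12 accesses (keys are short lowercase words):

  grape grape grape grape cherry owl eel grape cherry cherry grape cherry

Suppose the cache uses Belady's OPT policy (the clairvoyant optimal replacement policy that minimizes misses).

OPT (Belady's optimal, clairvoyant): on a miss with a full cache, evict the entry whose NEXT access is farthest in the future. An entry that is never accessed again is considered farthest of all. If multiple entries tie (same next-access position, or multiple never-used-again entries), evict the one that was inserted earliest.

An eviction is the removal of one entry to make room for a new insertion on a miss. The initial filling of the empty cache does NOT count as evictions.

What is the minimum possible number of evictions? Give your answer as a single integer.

Answer: 3

Derivation:
OPT (Belady) simulation (capacity=2):
  1. access grape: MISS. Cache: [grape]
  2. access grape: HIT. Next use of grape: step 3. Cache: [grape]
  3. access grape: HIT. Next use of grape: step 4. Cache: [grape]
  4. access grape: HIT. Next use of grape: step 8. Cache: [grape]
  5. access cherry: MISS. Cache: [grape cherry]
  6. access owl: MISS, evict cherry (next use: step 9). Cache: [grape owl]
  7. access eel: MISS, evict owl (next use: never). Cache: [grape eel]
  8. access grape: HIT. Next use of grape: step 11. Cache: [grape eel]
  9. access cherry: MISS, evict eel (next use: never). Cache: [grape cherry]
  10. access cherry: HIT. Next use of cherry: step 12. Cache: [grape cherry]
  11. access grape: HIT. Next use of grape: never. Cache: [grape cherry]
  12. access cherry: HIT. Next use of cherry: never. Cache: [grape cherry]
Total: 7 hits, 5 misses, 3 evictions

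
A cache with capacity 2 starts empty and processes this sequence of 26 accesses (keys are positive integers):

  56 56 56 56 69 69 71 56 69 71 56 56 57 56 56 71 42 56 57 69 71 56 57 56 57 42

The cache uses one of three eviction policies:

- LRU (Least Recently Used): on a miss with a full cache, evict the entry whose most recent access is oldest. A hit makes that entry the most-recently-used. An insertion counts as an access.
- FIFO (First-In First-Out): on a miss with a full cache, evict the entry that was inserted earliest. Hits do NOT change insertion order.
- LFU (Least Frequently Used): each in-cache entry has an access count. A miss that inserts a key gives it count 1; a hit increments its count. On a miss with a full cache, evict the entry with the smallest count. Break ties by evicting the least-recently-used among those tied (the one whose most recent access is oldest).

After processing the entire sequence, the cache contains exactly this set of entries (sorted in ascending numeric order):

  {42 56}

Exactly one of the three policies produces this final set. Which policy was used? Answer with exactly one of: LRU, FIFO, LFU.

Simulating under each policy and comparing final sets:
  LRU: final set = {42 57} -> differs
  FIFO: final set = {42 57} -> differs
  LFU: final set = {42 56} -> MATCHES target
Only LFU produces the target set.

Answer: LFU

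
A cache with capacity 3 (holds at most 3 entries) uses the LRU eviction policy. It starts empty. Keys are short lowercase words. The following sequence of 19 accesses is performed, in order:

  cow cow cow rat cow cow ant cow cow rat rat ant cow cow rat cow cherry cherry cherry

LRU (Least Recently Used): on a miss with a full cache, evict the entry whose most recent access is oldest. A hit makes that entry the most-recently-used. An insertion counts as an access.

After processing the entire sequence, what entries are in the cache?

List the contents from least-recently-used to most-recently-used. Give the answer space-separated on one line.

Answer: rat cow cherry

Derivation:
LRU simulation (capacity=3):
  1. access cow: MISS. Cache (LRU->MRU): [cow]
  2. access cow: HIT. Cache (LRU->MRU): [cow]
  3. access cow: HIT. Cache (LRU->MRU): [cow]
  4. access rat: MISS. Cache (LRU->MRU): [cow rat]
  5. access cow: HIT. Cache (LRU->MRU): [rat cow]
  6. access cow: HIT. Cache (LRU->MRU): [rat cow]
  7. access ant: MISS. Cache (LRU->MRU): [rat cow ant]
  8. access cow: HIT. Cache (LRU->MRU): [rat ant cow]
  9. access cow: HIT. Cache (LRU->MRU): [rat ant cow]
  10. access rat: HIT. Cache (LRU->MRU): [ant cow rat]
  11. access rat: HIT. Cache (LRU->MRU): [ant cow rat]
  12. access ant: HIT. Cache (LRU->MRU): [cow rat ant]
  13. access cow: HIT. Cache (LRU->MRU): [rat ant cow]
  14. access cow: HIT. Cache (LRU->MRU): [rat ant cow]
  15. access rat: HIT. Cache (LRU->MRU): [ant cow rat]
  16. access cow: HIT. Cache (LRU->MRU): [ant rat cow]
  17. access cherry: MISS, evict ant. Cache (LRU->MRU): [rat cow cherry]
  18. access cherry: HIT. Cache (LRU->MRU): [rat cow cherry]
  19. access cherry: HIT. Cache (LRU->MRU): [rat cow cherry]
Total: 15 hits, 4 misses, 1 evictions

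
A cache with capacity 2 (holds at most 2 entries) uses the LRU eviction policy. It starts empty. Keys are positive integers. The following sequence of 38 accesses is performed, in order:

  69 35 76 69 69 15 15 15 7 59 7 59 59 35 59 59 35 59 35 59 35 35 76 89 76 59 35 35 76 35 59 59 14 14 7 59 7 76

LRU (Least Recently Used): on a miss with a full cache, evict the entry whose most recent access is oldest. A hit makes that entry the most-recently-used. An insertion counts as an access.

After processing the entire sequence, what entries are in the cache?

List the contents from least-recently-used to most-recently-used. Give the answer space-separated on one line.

Answer: 7 76

Derivation:
LRU simulation (capacity=2):
  1. access 69: MISS. Cache (LRU->MRU): [69]
  2. access 35: MISS. Cache (LRU->MRU): [69 35]
  3. access 76: MISS, evict 69. Cache (LRU->MRU): [35 76]
  4. access 69: MISS, evict 35. Cache (LRU->MRU): [76 69]
  5. access 69: HIT. Cache (LRU->MRU): [76 69]
  6. access 15: MISS, evict 76. Cache (LRU->MRU): [69 15]
  7. access 15: HIT. Cache (LRU->MRU): [69 15]
  8. access 15: HIT. Cache (LRU->MRU): [69 15]
  9. access 7: MISS, evict 69. Cache (LRU->MRU): [15 7]
  10. access 59: MISS, evict 15. Cache (LRU->MRU): [7 59]
  11. access 7: HIT. Cache (LRU->MRU): [59 7]
  12. access 59: HIT. Cache (LRU->MRU): [7 59]
  13. access 59: HIT. Cache (LRU->MRU): [7 59]
  14. access 35: MISS, evict 7. Cache (LRU->MRU): [59 35]
  15. access 59: HIT. Cache (LRU->MRU): [35 59]
  16. access 59: HIT. Cache (LRU->MRU): [35 59]
  17. access 35: HIT. Cache (LRU->MRU): [59 35]
  18. access 59: HIT. Cache (LRU->MRU): [35 59]
  19. access 35: HIT. Cache (LRU->MRU): [59 35]
  20. access 59: HIT. Cache (LRU->MRU): [35 59]
  21. access 35: HIT. Cache (LRU->MRU): [59 35]
  22. access 35: HIT. Cache (LRU->MRU): [59 35]
  23. access 76: MISS, evict 59. Cache (LRU->MRU): [35 76]
  24. access 89: MISS, evict 35. Cache (LRU->MRU): [76 89]
  25. access 76: HIT. Cache (LRU->MRU): [89 76]
  26. access 59: MISS, evict 89. Cache (LRU->MRU): [76 59]
  27. access 35: MISS, evict 76. Cache (LRU->MRU): [59 35]
  28. access 35: HIT. Cache (LRU->MRU): [59 35]
  29. access 76: MISS, evict 59. Cache (LRU->MRU): [35 76]
  30. access 35: HIT. Cache (LRU->MRU): [76 35]
  31. access 59: MISS, evict 76. Cache (LRU->MRU): [35 59]
  32. access 59: HIT. Cache (LRU->MRU): [35 59]
  33. access 14: MISS, evict 35. Cache (LRU->MRU): [59 14]
  34. access 14: HIT. Cache (LRU->MRU): [59 14]
  35. access 7: MISS, evict 59. Cache (LRU->MRU): [14 7]
  36. access 59: MISS, evict 14. Cache (LRU->MRU): [7 59]
  37. access 7: HIT. Cache (LRU->MRU): [59 7]
  38. access 76: MISS, evict 59. Cache (LRU->MRU): [7 76]
Total: 20 hits, 18 misses, 16 evictions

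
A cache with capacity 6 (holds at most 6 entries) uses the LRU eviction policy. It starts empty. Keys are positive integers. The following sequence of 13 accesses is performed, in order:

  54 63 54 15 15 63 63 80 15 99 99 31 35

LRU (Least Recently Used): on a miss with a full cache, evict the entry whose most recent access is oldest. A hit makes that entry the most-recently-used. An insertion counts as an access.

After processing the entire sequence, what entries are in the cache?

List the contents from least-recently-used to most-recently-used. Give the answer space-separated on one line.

Answer: 63 80 15 99 31 35

Derivation:
LRU simulation (capacity=6):
  1. access 54: MISS. Cache (LRU->MRU): [54]
  2. access 63: MISS. Cache (LRU->MRU): [54 63]
  3. access 54: HIT. Cache (LRU->MRU): [63 54]
  4. access 15: MISS. Cache (LRU->MRU): [63 54 15]
  5. access 15: HIT. Cache (LRU->MRU): [63 54 15]
  6. access 63: HIT. Cache (LRU->MRU): [54 15 63]
  7. access 63: HIT. Cache (LRU->MRU): [54 15 63]
  8. access 80: MISS. Cache (LRU->MRU): [54 15 63 80]
  9. access 15: HIT. Cache (LRU->MRU): [54 63 80 15]
  10. access 99: MISS. Cache (LRU->MRU): [54 63 80 15 99]
  11. access 99: HIT. Cache (LRU->MRU): [54 63 80 15 99]
  12. access 31: MISS. Cache (LRU->MRU): [54 63 80 15 99 31]
  13. access 35: MISS, evict 54. Cache (LRU->MRU): [63 80 15 99 31 35]
Total: 6 hits, 7 misses, 1 evictions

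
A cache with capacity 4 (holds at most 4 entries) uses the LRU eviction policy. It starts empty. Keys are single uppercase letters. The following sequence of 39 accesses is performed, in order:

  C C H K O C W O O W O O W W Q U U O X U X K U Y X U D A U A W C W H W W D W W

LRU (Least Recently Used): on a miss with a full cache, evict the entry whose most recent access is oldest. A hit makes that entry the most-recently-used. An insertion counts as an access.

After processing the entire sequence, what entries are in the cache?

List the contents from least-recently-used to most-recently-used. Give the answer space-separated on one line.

LRU simulation (capacity=4):
  1. access C: MISS. Cache (LRU->MRU): [C]
  2. access C: HIT. Cache (LRU->MRU): [C]
  3. access H: MISS. Cache (LRU->MRU): [C H]
  4. access K: MISS. Cache (LRU->MRU): [C H K]
  5. access O: MISS. Cache (LRU->MRU): [C H K O]
  6. access C: HIT. Cache (LRU->MRU): [H K O C]
  7. access W: MISS, evict H. Cache (LRU->MRU): [K O C W]
  8. access O: HIT. Cache (LRU->MRU): [K C W O]
  9. access O: HIT. Cache (LRU->MRU): [K C W O]
  10. access W: HIT. Cache (LRU->MRU): [K C O W]
  11. access O: HIT. Cache (LRU->MRU): [K C W O]
  12. access O: HIT. Cache (LRU->MRU): [K C W O]
  13. access W: HIT. Cache (LRU->MRU): [K C O W]
  14. access W: HIT. Cache (LRU->MRU): [K C O W]
  15. access Q: MISS, evict K. Cache (LRU->MRU): [C O W Q]
  16. access U: MISS, evict C. Cache (LRU->MRU): [O W Q U]
  17. access U: HIT. Cache (LRU->MRU): [O W Q U]
  18. access O: HIT. Cache (LRU->MRU): [W Q U O]
  19. access X: MISS, evict W. Cache (LRU->MRU): [Q U O X]
  20. access U: HIT. Cache (LRU->MRU): [Q O X U]
  21. access X: HIT. Cache (LRU->MRU): [Q O U X]
  22. access K: MISS, evict Q. Cache (LRU->MRU): [O U X K]
  23. access U: HIT. Cache (LRU->MRU): [O X K U]
  24. access Y: MISS, evict O. Cache (LRU->MRU): [X K U Y]
  25. access X: HIT. Cache (LRU->MRU): [K U Y X]
  26. access U: HIT. Cache (LRU->MRU): [K Y X U]
  27. access D: MISS, evict K. Cache (LRU->MRU): [Y X U D]
  28. access A: MISS, evict Y. Cache (LRU->MRU): [X U D A]
  29. access U: HIT. Cache (LRU->MRU): [X D A U]
  30. access A: HIT. Cache (LRU->MRU): [X D U A]
  31. access W: MISS, evict X. Cache (LRU->MRU): [D U A W]
  32. access C: MISS, evict D. Cache (LRU->MRU): [U A W C]
  33. access W: HIT. Cache (LRU->MRU): [U A C W]
  34. access H: MISS, evict U. Cache (LRU->MRU): [A C W H]
  35. access W: HIT. Cache (LRU->MRU): [A C H W]
  36. access W: HIT. Cache (LRU->MRU): [A C H W]
  37. access D: MISS, evict A. Cache (LRU->MRU): [C H W D]
  38. access W: HIT. Cache (LRU->MRU): [C H D W]
  39. access W: HIT. Cache (LRU->MRU): [C H D W]
Total: 23 hits, 16 misses, 12 evictions

Answer: C H D W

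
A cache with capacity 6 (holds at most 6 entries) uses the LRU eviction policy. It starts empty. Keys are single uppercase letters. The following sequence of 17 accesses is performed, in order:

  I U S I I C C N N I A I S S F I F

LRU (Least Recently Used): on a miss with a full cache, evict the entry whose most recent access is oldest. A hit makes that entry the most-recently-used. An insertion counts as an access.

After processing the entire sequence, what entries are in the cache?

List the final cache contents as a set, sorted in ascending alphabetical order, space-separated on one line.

LRU simulation (capacity=6):
  1. access I: MISS. Cache (LRU->MRU): [I]
  2. access U: MISS. Cache (LRU->MRU): [I U]
  3. access S: MISS. Cache (LRU->MRU): [I U S]
  4. access I: HIT. Cache (LRU->MRU): [U S I]
  5. access I: HIT. Cache (LRU->MRU): [U S I]
  6. access C: MISS. Cache (LRU->MRU): [U S I C]
  7. access C: HIT. Cache (LRU->MRU): [U S I C]
  8. access N: MISS. Cache (LRU->MRU): [U S I C N]
  9. access N: HIT. Cache (LRU->MRU): [U S I C N]
  10. access I: HIT. Cache (LRU->MRU): [U S C N I]
  11. access A: MISS. Cache (LRU->MRU): [U S C N I A]
  12. access I: HIT. Cache (LRU->MRU): [U S C N A I]
  13. access S: HIT. Cache (LRU->MRU): [U C N A I S]
  14. access S: HIT. Cache (LRU->MRU): [U C N A I S]
  15. access F: MISS, evict U. Cache (LRU->MRU): [C N A I S F]
  16. access I: HIT. Cache (LRU->MRU): [C N A S F I]
  17. access F: HIT. Cache (LRU->MRU): [C N A S I F]
Total: 10 hits, 7 misses, 1 evictions

Answer: A C F I N S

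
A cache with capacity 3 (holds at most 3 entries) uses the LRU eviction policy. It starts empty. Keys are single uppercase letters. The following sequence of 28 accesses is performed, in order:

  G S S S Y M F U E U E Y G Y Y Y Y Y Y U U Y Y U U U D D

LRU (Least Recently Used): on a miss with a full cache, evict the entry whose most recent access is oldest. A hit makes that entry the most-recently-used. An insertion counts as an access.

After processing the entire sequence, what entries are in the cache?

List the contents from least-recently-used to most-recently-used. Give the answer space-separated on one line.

Answer: Y U D

Derivation:
LRU simulation (capacity=3):
  1. access G: MISS. Cache (LRU->MRU): [G]
  2. access S: MISS. Cache (LRU->MRU): [G S]
  3. access S: HIT. Cache (LRU->MRU): [G S]
  4. access S: HIT. Cache (LRU->MRU): [G S]
  5. access Y: MISS. Cache (LRU->MRU): [G S Y]
  6. access M: MISS, evict G. Cache (LRU->MRU): [S Y M]
  7. access F: MISS, evict S. Cache (LRU->MRU): [Y M F]
  8. access U: MISS, evict Y. Cache (LRU->MRU): [M F U]
  9. access E: MISS, evict M. Cache (LRU->MRU): [F U E]
  10. access U: HIT. Cache (LRU->MRU): [F E U]
  11. access E: HIT. Cache (LRU->MRU): [F U E]
  12. access Y: MISS, evict F. Cache (LRU->MRU): [U E Y]
  13. access G: MISS, evict U. Cache (LRU->MRU): [E Y G]
  14. access Y: HIT. Cache (LRU->MRU): [E G Y]
  15. access Y: HIT. Cache (LRU->MRU): [E G Y]
  16. access Y: HIT. Cache (LRU->MRU): [E G Y]
  17. access Y: HIT. Cache (LRU->MRU): [E G Y]
  18. access Y: HIT. Cache (LRU->MRU): [E G Y]
  19. access Y: HIT. Cache (LRU->MRU): [E G Y]
  20. access U: MISS, evict E. Cache (LRU->MRU): [G Y U]
  21. access U: HIT. Cache (LRU->MRU): [G Y U]
  22. access Y: HIT. Cache (LRU->MRU): [G U Y]
  23. access Y: HIT. Cache (LRU->MRU): [G U Y]
  24. access U: HIT. Cache (LRU->MRU): [G Y U]
  25. access U: HIT. Cache (LRU->MRU): [G Y U]
  26. access U: HIT. Cache (LRU->MRU): [G Y U]
  27. access D: MISS, evict G. Cache (LRU->MRU): [Y U D]
  28. access D: HIT. Cache (LRU->MRU): [Y U D]
Total: 17 hits, 11 misses, 8 evictions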